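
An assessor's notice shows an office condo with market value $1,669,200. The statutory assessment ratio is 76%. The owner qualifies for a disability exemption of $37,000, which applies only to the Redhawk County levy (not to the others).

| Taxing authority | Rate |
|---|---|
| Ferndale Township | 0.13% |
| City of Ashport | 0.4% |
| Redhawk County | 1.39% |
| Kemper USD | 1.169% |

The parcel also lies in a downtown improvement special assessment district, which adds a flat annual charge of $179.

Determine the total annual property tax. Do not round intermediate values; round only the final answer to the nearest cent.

Assessed value = $1,669,200 × 0.76 = $1,268,592
Ferndale Township: $1,268,592 × 0.0013 = $1,649.1696
City of Ashport: $1,268,592 × 0.004 = $5,074.368
Redhawk County: ($1,268,592 − $37,000) × 0.0139 = $1,231,592 × 0.0139 = $17,119.1288
Kemper USD: $1,268,592 × 0.01169 = $14,829.84048
Levies subtotal = $38,672.50688
Total = $38,672.50688 + $179 = $38,851.50688

$38,851.51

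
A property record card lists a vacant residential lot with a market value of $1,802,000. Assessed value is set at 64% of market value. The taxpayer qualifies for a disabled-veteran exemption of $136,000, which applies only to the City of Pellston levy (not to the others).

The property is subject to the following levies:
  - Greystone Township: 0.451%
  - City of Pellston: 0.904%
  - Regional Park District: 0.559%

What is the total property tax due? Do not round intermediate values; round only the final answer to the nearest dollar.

Assessed value = $1,802,000 × 0.64 = $1,153,280
Greystone Township: $1,153,280 × 0.00451 = $5,201.2928
City of Pellston: ($1,153,280 − $136,000) × 0.00904 = $1,017,280 × 0.00904 = $9,196.2112
Regional Park District: $1,153,280 × 0.00559 = $6,446.8352
Total = $20,844.3392

$20,844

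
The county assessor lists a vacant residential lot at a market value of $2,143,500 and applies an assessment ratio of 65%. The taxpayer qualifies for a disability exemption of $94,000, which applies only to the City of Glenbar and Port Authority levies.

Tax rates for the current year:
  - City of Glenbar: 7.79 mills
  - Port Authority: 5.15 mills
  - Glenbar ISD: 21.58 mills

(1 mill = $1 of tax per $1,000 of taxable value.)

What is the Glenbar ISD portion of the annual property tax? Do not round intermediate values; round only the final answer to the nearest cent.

$30,066.87

Assessed value = $2,143,500 × 0.65 = $1,393,275
Glenbar ISD taxable value = $1,393,275 (exemption does not apply)
Glenbar ISD levy = $1,393,275 × 0.02158 = $30,066.8745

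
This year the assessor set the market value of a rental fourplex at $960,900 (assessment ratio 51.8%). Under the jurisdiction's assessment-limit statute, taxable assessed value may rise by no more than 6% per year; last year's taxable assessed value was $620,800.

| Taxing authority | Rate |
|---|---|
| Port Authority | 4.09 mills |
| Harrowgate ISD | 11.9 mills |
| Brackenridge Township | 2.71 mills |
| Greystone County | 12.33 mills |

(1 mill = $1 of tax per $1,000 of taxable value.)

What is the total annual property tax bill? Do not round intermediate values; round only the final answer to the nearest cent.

Uncapped assessed value = $960,900 × 0.518 = $497,746.2
Cap limit = $620,800 × 1.06 = $658,048
Taxable assessed value = min($497,746.2, $658,048) = $497,746.2 (cap does not bind)
Port Authority: $497,746.2 × 0.00409 = $2,035.781958
Harrowgate ISD: $497,746.2 × 0.0119 = $5,923.17978
Brackenridge Township: $497,746.2 × 0.00271 = $1,348.892202
Greystone County: $497,746.2 × 0.01233 = $6,137.210646
Total = $15,445.064586

$15,445.06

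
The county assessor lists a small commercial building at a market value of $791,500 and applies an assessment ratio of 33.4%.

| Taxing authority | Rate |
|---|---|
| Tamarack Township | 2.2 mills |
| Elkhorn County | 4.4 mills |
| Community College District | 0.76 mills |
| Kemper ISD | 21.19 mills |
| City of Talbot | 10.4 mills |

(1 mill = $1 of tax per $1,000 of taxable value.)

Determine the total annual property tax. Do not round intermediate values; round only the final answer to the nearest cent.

Assessed value = $791,500 × 0.334 = $264,361
Tamarack Township: $264,361 × 0.0022 = $581.5942
Elkhorn County: $264,361 × 0.0044 = $1,163.1884
Community College District: $264,361 × 0.00076 = $200.91436
Kemper ISD: $264,361 × 0.02119 = $5,601.80959
City of Talbot: $264,361 × 0.0104 = $2,749.3544
Total = $581.5942 + $1,163.1884 + $200.91436 + $5,601.80959 + $2,749.3544 = $10,296.86095

$10,296.86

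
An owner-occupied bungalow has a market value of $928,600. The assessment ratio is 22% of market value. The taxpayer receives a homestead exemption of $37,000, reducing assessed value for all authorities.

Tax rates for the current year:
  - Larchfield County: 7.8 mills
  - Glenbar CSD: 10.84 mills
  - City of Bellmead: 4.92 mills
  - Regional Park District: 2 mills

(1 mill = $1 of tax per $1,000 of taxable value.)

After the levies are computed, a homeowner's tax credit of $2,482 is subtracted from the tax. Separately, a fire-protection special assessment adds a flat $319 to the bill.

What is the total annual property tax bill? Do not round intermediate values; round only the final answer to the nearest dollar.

Assessed value = $928,600 × 0.22 = $204,292
Taxable value = $204,292 − $37,000 = $167,292
Larchfield County: $167,292 × 0.0078 = $1,304.8776
Glenbar CSD: $167,292 × 0.01084 = $1,813.44528
City of Bellmead: $167,292 × 0.00492 = $823.07664
Regional Park District: $167,292 × 0.002 = $334.584
Levies subtotal = $4,275.98352
After credit = $4,275.98352 − $2,482 = $1,793.98352
Total = $1,793.98352 + $319 = $2,112.98352

$2,113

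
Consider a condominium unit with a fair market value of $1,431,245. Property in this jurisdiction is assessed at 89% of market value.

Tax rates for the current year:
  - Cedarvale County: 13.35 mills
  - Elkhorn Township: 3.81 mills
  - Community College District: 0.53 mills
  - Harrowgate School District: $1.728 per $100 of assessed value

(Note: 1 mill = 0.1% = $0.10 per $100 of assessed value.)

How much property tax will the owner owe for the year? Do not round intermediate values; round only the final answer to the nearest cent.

Assessed value = $1,431,245 × 0.89 = $1,273,808.05
Cedarvale County: $1,273,808.05 × 0.01335 = $17,005.3374675
Elkhorn Township: $1,273,808.05 × 0.00381 = $4,853.2086705
Community College District: $1,273,808.05 × 0.00053 = $675.1182665
Harrowgate School District: $1,273,808.05 × 0.01728 = $22,011.403104
Total = $44,545.0675085

$44,545.07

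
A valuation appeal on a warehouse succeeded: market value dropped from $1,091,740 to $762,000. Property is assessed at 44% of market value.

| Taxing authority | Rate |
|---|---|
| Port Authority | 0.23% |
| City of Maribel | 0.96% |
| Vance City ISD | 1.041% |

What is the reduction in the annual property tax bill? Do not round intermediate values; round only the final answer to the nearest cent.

$3,236.86

Old assessed value = $1,091,740 × 0.44 = $480,365.6
New assessed value = $762,000 × 0.44 = $335,280
Combined rate = 0.0023 + 0.0096 + 0.01041 = 0.02231
Old tax = $480,365.6 × 0.02231 = $10,716.956536
New tax = $335,280 × 0.02231 = $7,480.0968
Reduction = $10,716.956536 − $7,480.0968 = $3,236.859736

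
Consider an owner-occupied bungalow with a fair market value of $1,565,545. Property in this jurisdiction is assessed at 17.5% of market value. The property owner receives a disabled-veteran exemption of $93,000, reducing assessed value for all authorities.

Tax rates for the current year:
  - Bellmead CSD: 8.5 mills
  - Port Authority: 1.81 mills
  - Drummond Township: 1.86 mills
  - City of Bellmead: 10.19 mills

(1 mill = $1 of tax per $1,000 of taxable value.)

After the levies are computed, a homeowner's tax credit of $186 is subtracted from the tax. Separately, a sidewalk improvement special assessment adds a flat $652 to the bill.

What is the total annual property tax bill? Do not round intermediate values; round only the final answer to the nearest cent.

$4,512.50

Assessed value = $1,565,545 × 0.175 = $273,970.375
Taxable value = $273,970.375 − $93,000 = $180,970.375
Bellmead CSD: $180,970.375 × 0.0085 = $1,538.2481875
Port Authority: $180,970.375 × 0.00181 = $327.55637875
Drummond Township: $180,970.375 × 0.00186 = $336.6048975
City of Bellmead: $180,970.375 × 0.01019 = $1,844.08812125
Levies subtotal = $4,046.497585
After credit = $4,046.497585 − $186 = $3,860.497585
Total = $3,860.497585 + $652 = $4,512.497585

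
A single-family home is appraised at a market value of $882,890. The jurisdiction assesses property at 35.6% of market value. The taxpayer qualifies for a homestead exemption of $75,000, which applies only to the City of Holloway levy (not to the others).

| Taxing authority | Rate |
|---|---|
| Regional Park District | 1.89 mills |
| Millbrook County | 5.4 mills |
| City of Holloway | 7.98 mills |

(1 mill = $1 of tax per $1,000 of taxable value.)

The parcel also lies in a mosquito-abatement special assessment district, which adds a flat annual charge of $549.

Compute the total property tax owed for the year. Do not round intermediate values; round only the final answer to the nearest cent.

$4,750.00

Assessed value = $882,890 × 0.356 = $314,308.84
Regional Park District: $314,308.84 × 0.00189 = $594.0437076
Millbrook County: $314,308.84 × 0.0054 = $1,697.267736
City of Holloway: ($314,308.84 − $75,000) × 0.00798 = $239,308.84 × 0.00798 = $1,909.6845432
Levies subtotal = $4,200.9959868
Total = $4,200.9959868 + $549 = $4,749.9959868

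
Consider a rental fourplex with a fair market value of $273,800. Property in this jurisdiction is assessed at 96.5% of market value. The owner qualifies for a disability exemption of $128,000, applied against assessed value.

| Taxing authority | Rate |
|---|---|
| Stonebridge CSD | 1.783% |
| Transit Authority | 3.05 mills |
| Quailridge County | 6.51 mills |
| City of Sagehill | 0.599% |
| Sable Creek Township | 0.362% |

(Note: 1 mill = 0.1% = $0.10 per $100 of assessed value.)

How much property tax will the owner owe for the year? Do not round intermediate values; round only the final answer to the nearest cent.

Assessed value = $273,800 × 0.965 = $264,217
Taxable value = $264,217 − $128,000 = $136,217
Stonebridge CSD: $136,217 × 0.01783 = $2,428.74911
Transit Authority: $136,217 × 0.00305 = $415.46185
Quailridge County: $136,217 × 0.00651 = $886.77267
City of Sagehill: $136,217 × 0.00599 = $815.93983
Sable Creek Township: $136,217 × 0.00362 = $493.10554
Total = $5,040.029

$5,040.03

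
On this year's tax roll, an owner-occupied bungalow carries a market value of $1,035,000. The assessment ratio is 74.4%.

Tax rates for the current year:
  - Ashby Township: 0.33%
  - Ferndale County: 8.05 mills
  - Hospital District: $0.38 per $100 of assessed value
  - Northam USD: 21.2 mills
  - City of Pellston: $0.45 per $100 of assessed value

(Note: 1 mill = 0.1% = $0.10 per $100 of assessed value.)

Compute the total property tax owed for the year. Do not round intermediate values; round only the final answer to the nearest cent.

$31,456.13

Assessed value = $1,035,000 × 0.744 = $770,040
Ashby Township: $770,040 × 0.0033 = $2,541.132
Ferndale County: $770,040 × 0.00805 = $6,198.822
Hospital District: $770,040 × 0.0038 = $2,926.152
Northam USD: $770,040 × 0.0212 = $16,324.848
City of Pellston: $770,040 × 0.0045 = $3,465.18
Total = $31,456.134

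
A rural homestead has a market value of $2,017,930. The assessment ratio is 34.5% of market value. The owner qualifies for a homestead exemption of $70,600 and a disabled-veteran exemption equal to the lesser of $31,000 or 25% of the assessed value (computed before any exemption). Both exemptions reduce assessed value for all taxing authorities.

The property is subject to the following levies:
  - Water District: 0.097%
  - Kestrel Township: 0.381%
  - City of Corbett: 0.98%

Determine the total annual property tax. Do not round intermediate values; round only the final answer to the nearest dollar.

$8,669

Assessed value = $2,017,930 × 0.345 = $696,185.85
Disabled-veteran exemption = min($31,000, 25% × $696,185.85) = min($31,000, $174,046.4625) = $31,000 (dollar cap binds)
Taxable value = $696,185.85 − $70,600 − $31,000 = $594,585.85
Water District: $594,585.85 × 0.00097 = $576.7482745
Kestrel Township: $594,585.85 × 0.00381 = $2,265.3720885
City of Corbett: $594,585.85 × 0.0098 = $5,826.94133
Total = $8,669.061693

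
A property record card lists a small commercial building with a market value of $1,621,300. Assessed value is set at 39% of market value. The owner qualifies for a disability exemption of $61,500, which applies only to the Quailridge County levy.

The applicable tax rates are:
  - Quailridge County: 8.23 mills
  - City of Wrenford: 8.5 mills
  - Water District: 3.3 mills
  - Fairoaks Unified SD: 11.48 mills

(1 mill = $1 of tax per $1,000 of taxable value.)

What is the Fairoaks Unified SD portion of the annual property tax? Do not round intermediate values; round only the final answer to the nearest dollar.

$7,259

Assessed value = $1,621,300 × 0.39 = $632,307
Fairoaks Unified SD taxable value = $632,307 (exemption does not apply)
Fairoaks Unified SD levy = $632,307 × 0.01148 = $7,258.88436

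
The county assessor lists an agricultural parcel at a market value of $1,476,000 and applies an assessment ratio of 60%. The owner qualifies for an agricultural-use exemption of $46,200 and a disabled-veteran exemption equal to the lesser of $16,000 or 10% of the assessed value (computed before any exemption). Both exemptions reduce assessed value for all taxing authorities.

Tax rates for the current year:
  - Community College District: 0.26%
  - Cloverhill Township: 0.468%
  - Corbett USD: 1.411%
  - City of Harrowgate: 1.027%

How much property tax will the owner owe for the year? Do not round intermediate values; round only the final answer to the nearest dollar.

$26,069

Assessed value = $1,476,000 × 0.6 = $885,600
Disabled-veteran exemption = min($16,000, 10% × $885,600) = min($16,000, $88,560) = $16,000 (dollar cap binds)
Taxable value = $885,600 − $46,200 − $16,000 = $823,400
Community College District: $823,400 × 0.0026 = $2,140.84
Cloverhill Township: $823,400 × 0.00468 = $3,853.512
Corbett USD: $823,400 × 0.01411 = $11,618.174
City of Harrowgate: $823,400 × 0.01027 = $8,456.318
Total = $26,068.844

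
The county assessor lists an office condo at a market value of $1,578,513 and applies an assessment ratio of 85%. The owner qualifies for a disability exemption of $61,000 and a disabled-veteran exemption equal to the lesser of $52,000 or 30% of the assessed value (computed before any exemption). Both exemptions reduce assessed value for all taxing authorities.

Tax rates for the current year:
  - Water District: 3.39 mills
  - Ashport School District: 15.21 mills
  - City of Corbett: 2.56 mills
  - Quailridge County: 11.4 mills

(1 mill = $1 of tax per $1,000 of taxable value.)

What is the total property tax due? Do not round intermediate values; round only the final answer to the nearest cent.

$40,007.65

Assessed value = $1,578,513 × 0.85 = $1,341,736.05
Disabled-veteran exemption = min($52,000, 30% × $1,341,736.05) = min($52,000, $402,520.815) = $52,000 (dollar cap binds)
Taxable value = $1,341,736.05 − $61,000 − $52,000 = $1,228,736.05
Water District: $1,228,736.05 × 0.00339 = $4,165.4152095
Ashport School District: $1,228,736.05 × 0.01521 = $18,689.0753205
City of Corbett: $1,228,736.05 × 0.00256 = $3,145.564288
Quailridge County: $1,228,736.05 × 0.0114 = $14,007.59097
Total = $40,007.645788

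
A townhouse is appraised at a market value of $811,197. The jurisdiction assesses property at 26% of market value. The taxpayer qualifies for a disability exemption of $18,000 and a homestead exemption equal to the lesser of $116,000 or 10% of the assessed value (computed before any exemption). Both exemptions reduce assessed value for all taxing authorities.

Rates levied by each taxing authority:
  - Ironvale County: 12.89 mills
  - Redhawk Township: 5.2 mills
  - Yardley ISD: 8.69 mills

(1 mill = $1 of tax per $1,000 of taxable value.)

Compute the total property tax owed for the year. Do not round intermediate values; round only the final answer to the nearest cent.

$4,601.34

Assessed value = $811,197 × 0.26 = $210,911.22
Homestead exemption = min($116,000, 10% × $210,911.22) = min($116,000, $21,091.122) = $21,091.122 (percentage binds)
Taxable value = $210,911.22 − $18,000 − $21,091.122 = $171,820.098
Ironvale County: $171,820.098 × 0.01289 = $2,214.76106322
Redhawk Township: $171,820.098 × 0.0052 = $893.4645096
Yardley ISD: $171,820.098 × 0.00869 = $1,493.11665162
Total = $4,601.34222444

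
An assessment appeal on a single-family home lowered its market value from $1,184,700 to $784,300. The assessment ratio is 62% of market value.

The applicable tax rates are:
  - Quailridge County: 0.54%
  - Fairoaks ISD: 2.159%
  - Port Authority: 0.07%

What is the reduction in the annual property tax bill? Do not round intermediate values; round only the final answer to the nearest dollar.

Old assessed value = $1,184,700 × 0.62 = $734,514
New assessed value = $784,300 × 0.62 = $486,266
Combined rate = 0.0054 + 0.02159 + 0.0007 = 0.02769
Old tax = $734,514 × 0.02769 = $20,338.69266
New tax = $486,266 × 0.02769 = $13,464.70554
Reduction = $20,338.69266 − $13,464.70554 = $6,873.98712

$6,874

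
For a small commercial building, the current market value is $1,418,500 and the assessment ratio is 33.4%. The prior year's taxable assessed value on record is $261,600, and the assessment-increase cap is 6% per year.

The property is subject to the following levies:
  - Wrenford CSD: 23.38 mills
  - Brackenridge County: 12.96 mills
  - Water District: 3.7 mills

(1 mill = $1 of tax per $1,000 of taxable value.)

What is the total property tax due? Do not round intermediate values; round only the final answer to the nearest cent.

Uncapped assessed value = $1,418,500 × 0.334 = $473,779
Cap limit = $261,600 × 1.06 = $277,296
Taxable assessed value = min($473,779, $277,296) = $277,296 (cap binds)
Wrenford CSD: $277,296 × 0.02338 = $6,483.18048
Brackenridge County: $277,296 × 0.01296 = $3,593.75616
Water District: $277,296 × 0.0037 = $1,025.9952
Total = $11,102.93184

$11,102.93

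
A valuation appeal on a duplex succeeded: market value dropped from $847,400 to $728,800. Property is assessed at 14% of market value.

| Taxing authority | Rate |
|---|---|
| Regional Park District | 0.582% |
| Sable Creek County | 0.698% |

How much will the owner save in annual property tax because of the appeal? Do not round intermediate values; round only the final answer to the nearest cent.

$212.53

Old assessed value = $847,400 × 0.14 = $118,636
New assessed value = $728,800 × 0.14 = $102,032
Combined rate = 0.00582 + 0.00698 = 0.0128
Old tax = $118,636 × 0.0128 = $1,518.5408
New tax = $102,032 × 0.0128 = $1,306.0096
Reduction = $1,518.5408 − $1,306.0096 = $212.5312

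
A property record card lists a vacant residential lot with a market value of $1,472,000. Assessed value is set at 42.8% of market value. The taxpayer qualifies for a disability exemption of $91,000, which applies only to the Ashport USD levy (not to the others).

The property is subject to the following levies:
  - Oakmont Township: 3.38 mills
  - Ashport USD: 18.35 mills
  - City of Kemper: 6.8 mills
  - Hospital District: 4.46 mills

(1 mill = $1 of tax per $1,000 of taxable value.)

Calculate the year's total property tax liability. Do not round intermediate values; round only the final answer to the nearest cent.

Assessed value = $1,472,000 × 0.428 = $630,016
Oakmont Township: $630,016 × 0.00338 = $2,129.45408
Ashport USD: ($630,016 − $91,000) × 0.01835 = $539,016 × 0.01835 = $9,890.9436
City of Kemper: $630,016 × 0.0068 = $4,284.1088
Hospital District: $630,016 × 0.00446 = $2,809.87136
Total = $19,114.37784

$19,114.38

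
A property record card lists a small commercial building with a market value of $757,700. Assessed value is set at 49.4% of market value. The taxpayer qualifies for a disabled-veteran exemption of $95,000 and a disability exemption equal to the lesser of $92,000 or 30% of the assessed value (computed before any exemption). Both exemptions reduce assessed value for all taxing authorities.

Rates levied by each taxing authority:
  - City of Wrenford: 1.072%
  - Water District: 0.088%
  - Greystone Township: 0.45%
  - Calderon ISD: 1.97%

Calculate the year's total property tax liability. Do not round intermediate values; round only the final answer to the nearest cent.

$6,705.48

Assessed value = $757,700 × 0.494 = $374,303.8
Disability exemption = min($92,000, 30% × $374,303.8) = min($92,000, $112,291.14) = $92,000 (dollar cap binds)
Taxable value = $374,303.8 − $95,000 − $92,000 = $187,303.8
City of Wrenford: $187,303.8 × 0.01072 = $2,007.896736
Water District: $187,303.8 × 0.00088 = $164.827344
Greystone Township: $187,303.8 × 0.0045 = $842.8671
Calderon ISD: $187,303.8 × 0.0197 = $3,689.88486
Total = $6,705.47604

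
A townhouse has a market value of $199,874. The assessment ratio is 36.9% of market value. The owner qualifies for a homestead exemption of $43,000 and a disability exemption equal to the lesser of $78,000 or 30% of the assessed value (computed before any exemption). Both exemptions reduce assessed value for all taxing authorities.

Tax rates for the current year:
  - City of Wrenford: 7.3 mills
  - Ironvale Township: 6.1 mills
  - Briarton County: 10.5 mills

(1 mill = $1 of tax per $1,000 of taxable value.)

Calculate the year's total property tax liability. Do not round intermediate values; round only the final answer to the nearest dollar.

$206

Assessed value = $199,874 × 0.369 = $73,753.506
Disability exemption = min($78,000, 30% × $73,753.506) = min($78,000, $22,126.0518) = $22,126.0518 (percentage binds)
Taxable value = $73,753.506 − $43,000 − $22,126.0518 = $8,627.4542
City of Wrenford: $8,627.4542 × 0.0073 = $62.98041566
Ironvale Township: $8,627.4542 × 0.0061 = $52.62747062
Briarton County: $8,627.4542 × 0.0105 = $90.5882691
Total = $206.19615538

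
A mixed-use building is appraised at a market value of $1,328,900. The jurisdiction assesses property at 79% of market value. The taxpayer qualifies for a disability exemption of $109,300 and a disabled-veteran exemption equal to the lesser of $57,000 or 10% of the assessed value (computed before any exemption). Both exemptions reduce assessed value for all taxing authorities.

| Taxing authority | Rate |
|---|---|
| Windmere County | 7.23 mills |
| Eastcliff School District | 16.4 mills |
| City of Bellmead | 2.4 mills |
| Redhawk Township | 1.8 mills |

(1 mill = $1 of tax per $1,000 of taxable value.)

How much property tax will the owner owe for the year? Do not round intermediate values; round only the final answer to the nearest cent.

$24,588.67

Assessed value = $1,328,900 × 0.79 = $1,049,831
Disabled-veteran exemption = min($57,000, 10% × $1,049,831) = min($57,000, $104,983.1) = $57,000 (dollar cap binds)
Taxable value = $1,049,831 − $109,300 − $57,000 = $883,531
Windmere County: $883,531 × 0.00723 = $6,387.92913
Eastcliff School District: $883,531 × 0.0164 = $14,489.9084
City of Bellmead: $883,531 × 0.0024 = $2,120.4744
Redhawk Township: $883,531 × 0.0018 = $1,590.3558
Total = $24,588.66773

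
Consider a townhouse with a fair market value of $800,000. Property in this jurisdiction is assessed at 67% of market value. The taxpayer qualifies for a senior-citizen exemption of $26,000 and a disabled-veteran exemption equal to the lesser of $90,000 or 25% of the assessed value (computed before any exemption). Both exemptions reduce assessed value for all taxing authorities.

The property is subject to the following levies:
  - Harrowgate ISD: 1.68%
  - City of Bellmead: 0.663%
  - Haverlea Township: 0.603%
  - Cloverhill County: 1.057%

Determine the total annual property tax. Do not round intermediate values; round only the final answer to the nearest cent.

Assessed value = $800,000 × 0.67 = $536,000
Disabled-veteran exemption = min($90,000, 25% × $536,000) = min($90,000, $134,000) = $90,000 (dollar cap binds)
Taxable value = $536,000 − $26,000 − $90,000 = $420,000
Harrowgate ISD: $420,000 × 0.0168 = $7,056
City of Bellmead: $420,000 × 0.00663 = $2,784.6
Haverlea Township: $420,000 × 0.00603 = $2,532.6
Cloverhill County: $420,000 × 0.01057 = $4,439.4
Total = $16,812.6

$16,812.60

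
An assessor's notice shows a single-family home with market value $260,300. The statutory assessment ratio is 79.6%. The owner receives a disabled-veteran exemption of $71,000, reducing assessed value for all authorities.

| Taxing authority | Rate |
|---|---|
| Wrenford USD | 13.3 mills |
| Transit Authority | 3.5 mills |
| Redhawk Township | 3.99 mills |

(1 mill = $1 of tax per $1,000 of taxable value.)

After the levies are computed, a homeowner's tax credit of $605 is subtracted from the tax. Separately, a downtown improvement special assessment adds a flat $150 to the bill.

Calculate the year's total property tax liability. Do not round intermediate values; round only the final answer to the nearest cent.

$2,376.57

Assessed value = $260,300 × 0.796 = $207,198.8
Taxable value = $207,198.8 − $71,000 = $136,198.8
Wrenford USD: $136,198.8 × 0.0133 = $1,811.44404
Transit Authority: $136,198.8 × 0.0035 = $476.6958
Redhawk Township: $136,198.8 × 0.00399 = $543.433212
Levies subtotal = $2,831.573052
After credit = $2,831.573052 − $605 = $2,226.573052
Total = $2,226.573052 + $150 = $2,376.573052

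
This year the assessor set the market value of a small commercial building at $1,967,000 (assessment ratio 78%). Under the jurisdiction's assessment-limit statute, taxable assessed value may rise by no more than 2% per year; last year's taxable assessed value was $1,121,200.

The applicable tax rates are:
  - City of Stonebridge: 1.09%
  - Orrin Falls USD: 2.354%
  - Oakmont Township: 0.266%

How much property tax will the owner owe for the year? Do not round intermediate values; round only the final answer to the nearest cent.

Uncapped assessed value = $1,967,000 × 0.78 = $1,534,260
Cap limit = $1,121,200 × 1.02 = $1,143,624
Taxable assessed value = min($1,534,260, $1,143,624) = $1,143,624 (cap binds)
City of Stonebridge: $1,143,624 × 0.0109 = $12,465.5016
Orrin Falls USD: $1,143,624 × 0.02354 = $26,920.90896
Oakmont Township: $1,143,624 × 0.00266 = $3,042.03984
Total = $42,428.4504

$42,428.45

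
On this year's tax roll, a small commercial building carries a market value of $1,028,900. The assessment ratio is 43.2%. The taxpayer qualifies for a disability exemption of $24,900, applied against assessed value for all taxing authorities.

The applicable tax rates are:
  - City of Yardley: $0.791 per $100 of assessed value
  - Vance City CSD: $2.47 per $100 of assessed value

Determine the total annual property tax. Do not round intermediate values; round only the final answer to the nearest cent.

$13,682.66

Assessed value = $1,028,900 × 0.432 = $444,484.8
Taxable value = $444,484.8 − $24,900 = $419,584.8
City of Yardley: $419,584.8 × 0.00791 = $3,318.915768
Vance City CSD: $419,584.8 × 0.0247 = $10,363.74456
Total = $3,318.915768 + $10,363.74456 = $13,682.660328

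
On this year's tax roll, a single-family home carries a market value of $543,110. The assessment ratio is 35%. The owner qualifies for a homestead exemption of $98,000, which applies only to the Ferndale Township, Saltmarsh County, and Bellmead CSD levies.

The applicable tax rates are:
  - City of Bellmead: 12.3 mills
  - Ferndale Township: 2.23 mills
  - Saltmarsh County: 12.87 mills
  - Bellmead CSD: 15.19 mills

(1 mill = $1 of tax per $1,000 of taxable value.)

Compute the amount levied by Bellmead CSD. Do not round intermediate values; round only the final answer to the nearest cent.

Assessed value = $543,110 × 0.35 = $190,088.5
Bellmead CSD taxable value = $190,088.5 − $98,000 = $92,088.5
Bellmead CSD levy = $92,088.5 × 0.01519 = $1,398.824315

$1,398.82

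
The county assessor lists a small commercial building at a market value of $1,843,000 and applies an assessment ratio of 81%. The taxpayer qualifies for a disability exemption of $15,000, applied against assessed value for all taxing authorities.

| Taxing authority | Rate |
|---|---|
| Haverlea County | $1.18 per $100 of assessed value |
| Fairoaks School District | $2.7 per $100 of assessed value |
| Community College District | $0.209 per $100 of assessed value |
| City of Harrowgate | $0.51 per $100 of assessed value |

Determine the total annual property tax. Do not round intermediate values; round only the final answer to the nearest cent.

$67,965.40

Assessed value = $1,843,000 × 0.81 = $1,492,830
Taxable value = $1,492,830 − $15,000 = $1,477,830
Haverlea County: $1,477,830 × 0.0118 = $17,438.394
Fairoaks School District: $1,477,830 × 0.027 = $39,901.41
Community College District: $1,477,830 × 0.00209 = $3,088.6647
City of Harrowgate: $1,477,830 × 0.0051 = $7,536.933
Total = $17,438.394 + $39,901.41 + $3,088.6647 + $7,536.933 = $67,965.4017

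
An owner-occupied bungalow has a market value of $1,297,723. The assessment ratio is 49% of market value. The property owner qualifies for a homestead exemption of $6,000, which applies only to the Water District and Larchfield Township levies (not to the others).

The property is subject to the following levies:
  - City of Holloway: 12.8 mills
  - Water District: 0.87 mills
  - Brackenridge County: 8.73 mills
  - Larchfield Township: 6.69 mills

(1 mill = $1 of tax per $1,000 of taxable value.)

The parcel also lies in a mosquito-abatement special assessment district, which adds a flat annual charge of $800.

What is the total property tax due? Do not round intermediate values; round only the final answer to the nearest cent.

Assessed value = $1,297,723 × 0.49 = $635,884.27
City of Holloway: $635,884.27 × 0.0128 = $8,139.318656
Water District: ($635,884.27 − $6,000) × 0.00087 = $629,884.27 × 0.00087 = $547.9993149
Brackenridge County: $635,884.27 × 0.00873 = $5,551.2696771
Larchfield Township: ($635,884.27 − $6,000) × 0.00669 = $629,884.27 × 0.00669 = $4,213.9257663
Levies subtotal = $18,452.5134143
Total = $18,452.5134143 + $800 = $19,252.5134143

$19,252.51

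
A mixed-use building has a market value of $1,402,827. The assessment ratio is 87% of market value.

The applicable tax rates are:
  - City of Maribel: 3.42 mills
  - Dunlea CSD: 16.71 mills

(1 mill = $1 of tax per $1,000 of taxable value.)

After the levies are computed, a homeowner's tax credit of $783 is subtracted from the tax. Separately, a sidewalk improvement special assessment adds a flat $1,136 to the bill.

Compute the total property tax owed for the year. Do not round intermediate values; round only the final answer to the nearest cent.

Assessed value = $1,402,827 × 0.87 = $1,220,459.49
City of Maribel: $1,220,459.49 × 0.00342 = $4,173.9714558
Dunlea CSD: $1,220,459.49 × 0.01671 = $20,393.8780779
Levies subtotal = $24,567.8495337
After credit = $24,567.8495337 − $783 = $23,784.8495337
Total = $23,784.8495337 + $1,136 = $24,920.8495337

$24,920.85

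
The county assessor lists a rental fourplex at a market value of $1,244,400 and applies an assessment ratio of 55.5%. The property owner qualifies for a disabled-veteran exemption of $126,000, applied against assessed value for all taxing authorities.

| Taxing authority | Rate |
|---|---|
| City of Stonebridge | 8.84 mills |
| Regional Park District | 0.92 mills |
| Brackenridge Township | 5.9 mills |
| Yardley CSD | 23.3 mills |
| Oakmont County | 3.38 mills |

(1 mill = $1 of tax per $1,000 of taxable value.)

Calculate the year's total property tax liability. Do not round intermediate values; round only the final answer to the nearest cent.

$23,906.94

Assessed value = $1,244,400 × 0.555 = $690,642
Taxable value = $690,642 − $126,000 = $564,642
City of Stonebridge: $564,642 × 0.00884 = $4,991.43528
Regional Park District: $564,642 × 0.00092 = $519.47064
Brackenridge Township: $564,642 × 0.0059 = $3,331.3878
Yardley CSD: $564,642 × 0.0233 = $13,156.1586
Oakmont County: $564,642 × 0.00338 = $1,908.48996
Total = $4,991.43528 + $519.47064 + $3,331.3878 + $13,156.1586 + $1,908.48996 = $23,906.94228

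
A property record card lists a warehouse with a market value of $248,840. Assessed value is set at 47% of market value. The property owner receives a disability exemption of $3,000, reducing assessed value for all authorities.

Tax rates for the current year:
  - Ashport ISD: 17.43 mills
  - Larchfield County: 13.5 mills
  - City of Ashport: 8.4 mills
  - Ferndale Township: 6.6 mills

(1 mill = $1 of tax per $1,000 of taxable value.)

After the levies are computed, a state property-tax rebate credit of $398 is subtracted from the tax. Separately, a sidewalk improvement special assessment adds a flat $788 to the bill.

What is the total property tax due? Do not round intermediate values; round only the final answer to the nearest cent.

Assessed value = $248,840 × 0.47 = $116,954.8
Taxable value = $116,954.8 − $3,000 = $113,954.8
Ashport ISD: $113,954.8 × 0.01743 = $1,986.232164
Larchfield County: $113,954.8 × 0.0135 = $1,538.3898
City of Ashport: $113,954.8 × 0.0084 = $957.22032
Ferndale Township: $113,954.8 × 0.0066 = $752.10168
Levies subtotal = $5,233.943964
After credit = $5,233.943964 − $398 = $4,835.943964
Total = $4,835.943964 + $788 = $5,623.943964

$5,623.94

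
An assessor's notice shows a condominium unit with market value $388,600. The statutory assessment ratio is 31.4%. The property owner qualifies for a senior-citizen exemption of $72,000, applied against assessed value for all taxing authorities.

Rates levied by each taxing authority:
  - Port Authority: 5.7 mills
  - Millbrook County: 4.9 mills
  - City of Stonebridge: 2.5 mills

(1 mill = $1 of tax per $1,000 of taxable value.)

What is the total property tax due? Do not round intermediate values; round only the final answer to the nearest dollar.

Assessed value = $388,600 × 0.314 = $122,020.4
Taxable value = $122,020.4 − $72,000 = $50,020.4
Port Authority: $50,020.4 × 0.0057 = $285.11628
Millbrook County: $50,020.4 × 0.0049 = $245.09996
City of Stonebridge: $50,020.4 × 0.0025 = $125.051
Total = $285.11628 + $245.09996 + $125.051 = $655.26724

$655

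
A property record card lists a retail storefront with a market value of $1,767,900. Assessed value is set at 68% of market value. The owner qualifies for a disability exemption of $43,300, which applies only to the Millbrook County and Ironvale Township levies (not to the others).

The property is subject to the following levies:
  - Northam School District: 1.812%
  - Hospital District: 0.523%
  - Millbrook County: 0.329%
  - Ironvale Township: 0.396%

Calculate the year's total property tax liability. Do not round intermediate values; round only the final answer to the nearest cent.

Assessed value = $1,767,900 × 0.68 = $1,202,172
Northam School District: $1,202,172 × 0.01812 = $21,783.35664
Hospital District: $1,202,172 × 0.00523 = $6,287.35956
Millbrook County: ($1,202,172 − $43,300) × 0.00329 = $1,158,872 × 0.00329 = $3,812.68888
Ironvale Township: ($1,202,172 − $43,300) × 0.00396 = $1,158,872 × 0.00396 = $4,589.13312
Total = $36,472.5382

$36,472.54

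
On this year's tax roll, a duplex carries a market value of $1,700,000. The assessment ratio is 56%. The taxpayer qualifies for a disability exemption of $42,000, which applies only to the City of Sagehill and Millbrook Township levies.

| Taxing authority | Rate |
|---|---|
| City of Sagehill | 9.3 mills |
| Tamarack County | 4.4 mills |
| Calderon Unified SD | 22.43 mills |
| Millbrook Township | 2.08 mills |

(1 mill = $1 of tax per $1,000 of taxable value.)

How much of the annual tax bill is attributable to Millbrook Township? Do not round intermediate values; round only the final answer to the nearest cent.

$1,892.80

Assessed value = $1,700,000 × 0.56 = $952,000
Millbrook Township taxable value = $952,000 − $42,000 = $910,000
Millbrook Township levy = $910,000 × 0.00208 = $1,892.8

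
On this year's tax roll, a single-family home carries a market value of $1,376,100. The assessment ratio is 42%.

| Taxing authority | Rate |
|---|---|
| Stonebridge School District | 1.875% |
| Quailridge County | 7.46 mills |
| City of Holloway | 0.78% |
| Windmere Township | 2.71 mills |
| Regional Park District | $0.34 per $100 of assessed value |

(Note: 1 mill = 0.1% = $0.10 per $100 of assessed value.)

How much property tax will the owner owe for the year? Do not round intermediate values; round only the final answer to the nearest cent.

$23,187.84

Assessed value = $1,376,100 × 0.42 = $577,962
Stonebridge School District: $577,962 × 0.01875 = $10,836.7875
Quailridge County: $577,962 × 0.00746 = $4,311.59652
City of Holloway: $577,962 × 0.0078 = $4,508.1036
Windmere Township: $577,962 × 0.00271 = $1,566.27702
Regional Park District: $577,962 × 0.0034 = $1,965.0708
Total = $23,187.83544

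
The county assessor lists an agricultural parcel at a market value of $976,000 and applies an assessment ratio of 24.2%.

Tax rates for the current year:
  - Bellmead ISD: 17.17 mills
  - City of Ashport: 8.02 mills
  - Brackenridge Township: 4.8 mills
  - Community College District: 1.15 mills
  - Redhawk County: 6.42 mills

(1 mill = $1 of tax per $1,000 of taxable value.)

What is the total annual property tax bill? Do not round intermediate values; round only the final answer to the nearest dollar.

$8,871

Assessed value = $976,000 × 0.242 = $236,192
Bellmead ISD: $236,192 × 0.01717 = $4,055.41664
City of Ashport: $236,192 × 0.00802 = $1,894.25984
Brackenridge Township: $236,192 × 0.0048 = $1,133.7216
Community College District: $236,192 × 0.00115 = $271.6208
Redhawk County: $236,192 × 0.00642 = $1,516.35264
Total = $4,055.41664 + $1,894.25984 + $1,133.7216 + $271.6208 + $1,516.35264 = $8,871.37152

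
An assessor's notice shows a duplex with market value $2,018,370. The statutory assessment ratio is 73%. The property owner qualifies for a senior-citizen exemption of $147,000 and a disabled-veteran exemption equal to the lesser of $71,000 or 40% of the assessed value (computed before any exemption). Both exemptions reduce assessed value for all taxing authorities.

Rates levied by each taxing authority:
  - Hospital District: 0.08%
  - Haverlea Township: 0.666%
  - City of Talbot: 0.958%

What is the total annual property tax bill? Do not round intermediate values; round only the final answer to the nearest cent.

Assessed value = $2,018,370 × 0.73 = $1,473,410.1
Disabled-veteran exemption = min($71,000, 40% × $1,473,410.1) = min($71,000, $589,364.04) = $71,000 (dollar cap binds)
Taxable value = $1,473,410.1 − $147,000 − $71,000 = $1,255,410.1
Hospital District: $1,255,410.1 × 0.0008 = $1,004.32808
Haverlea Township: $1,255,410.1 × 0.00666 = $8,361.031266
City of Talbot: $1,255,410.1 × 0.00958 = $12,026.828758
Total = $21,392.188104

$21,392.19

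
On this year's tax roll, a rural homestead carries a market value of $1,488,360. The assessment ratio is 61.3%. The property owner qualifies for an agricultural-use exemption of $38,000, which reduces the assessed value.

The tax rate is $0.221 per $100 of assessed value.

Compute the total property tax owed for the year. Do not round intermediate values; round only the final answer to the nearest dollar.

Assessed value = $1,488,360 × 0.613 = $912,364.68
Taxable value = $912,364.68 − $38,000 = $874,364.68
Tax = $874,364.68 × 0.00221 = $1,932.3459428

$1,932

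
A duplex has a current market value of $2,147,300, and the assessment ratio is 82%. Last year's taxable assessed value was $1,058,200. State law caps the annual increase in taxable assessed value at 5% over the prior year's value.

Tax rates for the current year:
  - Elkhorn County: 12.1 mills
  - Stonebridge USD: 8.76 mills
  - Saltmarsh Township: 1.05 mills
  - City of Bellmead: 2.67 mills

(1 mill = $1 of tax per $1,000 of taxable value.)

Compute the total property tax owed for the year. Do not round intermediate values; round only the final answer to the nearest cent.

Uncapped assessed value = $2,147,300 × 0.82 = $1,760,786
Cap limit = $1,058,200 × 1.05 = $1,111,110
Taxable assessed value = min($1,760,786, $1,111,110) = $1,111,110 (cap binds)
Elkhorn County: $1,111,110 × 0.0121 = $13,444.431
Stonebridge USD: $1,111,110 × 0.00876 = $9,733.3236
Saltmarsh Township: $1,111,110 × 0.00105 = $1,166.6655
City of Bellmead: $1,111,110 × 0.00267 = $2,966.6637
Total = $27,311.0838

$27,311.08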